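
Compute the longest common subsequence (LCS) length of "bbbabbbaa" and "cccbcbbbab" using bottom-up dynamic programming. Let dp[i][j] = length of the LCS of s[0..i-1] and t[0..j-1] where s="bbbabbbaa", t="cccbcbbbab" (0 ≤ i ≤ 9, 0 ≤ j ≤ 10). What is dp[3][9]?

3

   ''  c  c  c  b  c  b  b  b  a  b
''  0  0  0  0  0  0  0  0  0  0  0
 b  0  0  0  0  1  1  1  1  1  1  1
 b  0  0  0  0  1  1  2  2  2  2  2
 b  0  0  0  0  1  1  2  3  3  3  3
 a  0  0  0  0  1  1  2  3  3  4  4
 b  0  0  0  0  1  1  2  3  4  4  5
 b  0  0  0  0  1  1  2  3  4  4  5
 b  0  0  0  0  1  1  2  3  4  4  5
 a  0  0  0  0  1  1  2  3  4  5  5
 a  0  0  0  0  1  1  2  3  4  5  5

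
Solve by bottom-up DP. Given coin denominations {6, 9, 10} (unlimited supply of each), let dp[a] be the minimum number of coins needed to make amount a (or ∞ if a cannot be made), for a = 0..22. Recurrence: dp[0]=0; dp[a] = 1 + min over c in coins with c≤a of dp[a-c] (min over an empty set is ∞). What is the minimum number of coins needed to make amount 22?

3

 a  0  1  2  3  4  5  6  7  8  9 10 11 12 13 14 15 16 17 18 19 20 21 22
dp  0  -  -  -  -  -  1  -  -  1  1  -  2  -  -  2  2  -  2  2  2  3  3
(- denotes ∞ / unreachable)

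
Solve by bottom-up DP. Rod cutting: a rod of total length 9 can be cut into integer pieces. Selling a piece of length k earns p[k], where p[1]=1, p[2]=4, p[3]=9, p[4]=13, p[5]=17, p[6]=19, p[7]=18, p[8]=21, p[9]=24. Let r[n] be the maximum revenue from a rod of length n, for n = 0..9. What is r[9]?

   n    0    1    2    3    4    5    6    7    8    9
r[n]    0    1    4    9   13   17   19   22   26   30

30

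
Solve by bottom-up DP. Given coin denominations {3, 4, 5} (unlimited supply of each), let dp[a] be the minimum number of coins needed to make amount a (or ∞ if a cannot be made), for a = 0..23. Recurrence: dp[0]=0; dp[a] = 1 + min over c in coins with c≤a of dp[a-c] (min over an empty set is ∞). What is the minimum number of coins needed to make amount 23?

5

 a  0  1  2  3  4  5  6  7  8  9 10 11 12 13 14 15 16 17 18 19 20 21 22 23
dp  0  -  -  1  1  1  2  2  2  2  2  3  3  3  3  3  4  4  4  4  4  5  5  5
(- denotes ∞ / unreachable)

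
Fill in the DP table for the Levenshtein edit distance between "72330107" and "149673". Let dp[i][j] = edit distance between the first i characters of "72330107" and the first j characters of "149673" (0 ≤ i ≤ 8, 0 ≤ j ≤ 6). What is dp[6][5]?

   ''  1  4  9  6  7  3
''  0  1  2  3  4  5  6
 7  1  1  2  3  4  4  5
 2  2  2  2  3  4  5  5
 3  3  3  3  3  4  5  5
 3  4  4  4  4  4  5  5
 0  5  5  5  5  5  5  6
 1  6  5  6  6  6  6  6
 0  7  6  6  7  7  7  7
 7  8  7  7  7  8  7  8

6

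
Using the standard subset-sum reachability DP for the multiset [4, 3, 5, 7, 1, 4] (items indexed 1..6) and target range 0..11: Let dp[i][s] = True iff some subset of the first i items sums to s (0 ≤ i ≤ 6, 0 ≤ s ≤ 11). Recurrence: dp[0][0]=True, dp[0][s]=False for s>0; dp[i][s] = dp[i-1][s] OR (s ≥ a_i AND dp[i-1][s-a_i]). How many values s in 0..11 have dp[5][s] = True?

11

i\s   0   1   2   3   4   5   6   7   8   9  10  11
  0   T   F   F   F   F   F   F   F   F   F   F   F
  1   T   F   F   F   T   F   F   F   F   F   F   F
  2   T   F   F   T   T   F   F   T   F   F   F   F
  3   T   F   F   T   T   T   F   T   T   T   F   F
  4   T   F   F   T   T   T   F   T   T   T   T   T
  5   T   T   F   T   T   T   T   T   T   T   T   T
  6   T   T   F   T   T   T   T   T   T   T   T   T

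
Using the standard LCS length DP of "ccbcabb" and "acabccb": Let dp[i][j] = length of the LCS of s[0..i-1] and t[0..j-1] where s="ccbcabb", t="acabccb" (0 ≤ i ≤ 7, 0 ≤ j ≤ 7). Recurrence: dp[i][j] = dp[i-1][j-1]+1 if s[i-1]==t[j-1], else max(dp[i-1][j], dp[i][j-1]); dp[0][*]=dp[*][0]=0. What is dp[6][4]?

   ''  a  c  a  b  c  c  b
''  0  0  0  0  0  0  0  0
 c  0  0  1  1  1  1  1  1
 c  0  0  1  1  1  2  2  2
 b  0  0  1  1  2  2  2  3
 c  0  0  1  1  2  3  3  3
 a  0  1  1  2  2  3  3  3
 b  0  1  1  2  3  3  3  4
 b  0  1  1  2  3  3  3  4

3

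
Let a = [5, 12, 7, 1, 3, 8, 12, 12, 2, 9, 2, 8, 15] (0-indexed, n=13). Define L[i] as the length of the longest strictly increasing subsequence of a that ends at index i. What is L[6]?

4

   i    0    1    2    3    4    5    6    7    8    9   10   11   12
a[i]    5   12    7    1    3    8   12   12    2    9    2    8   15
L[i]    1    2    2    1    2    3    4    4    2    4    2    3    5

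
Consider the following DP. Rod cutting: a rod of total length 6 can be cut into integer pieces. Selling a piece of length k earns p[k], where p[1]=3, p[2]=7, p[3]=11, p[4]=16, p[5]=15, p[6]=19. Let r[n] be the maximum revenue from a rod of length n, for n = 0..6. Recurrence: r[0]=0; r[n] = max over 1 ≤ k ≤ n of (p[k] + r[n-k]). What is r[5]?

   n    0    1    2    3    4    5    6
r[n]    0    3    7   11   16   19   23

19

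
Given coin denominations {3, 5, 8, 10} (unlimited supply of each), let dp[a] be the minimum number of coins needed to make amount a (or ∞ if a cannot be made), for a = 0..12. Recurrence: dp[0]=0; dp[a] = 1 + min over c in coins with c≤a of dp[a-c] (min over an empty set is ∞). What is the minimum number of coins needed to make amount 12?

 a  0  1  2  3  4  5  6  7  8  9 10 11 12
dp  0  -  -  1  -  1  2  -  1  3  1  2  4
(- denotes ∞ / unreachable)

4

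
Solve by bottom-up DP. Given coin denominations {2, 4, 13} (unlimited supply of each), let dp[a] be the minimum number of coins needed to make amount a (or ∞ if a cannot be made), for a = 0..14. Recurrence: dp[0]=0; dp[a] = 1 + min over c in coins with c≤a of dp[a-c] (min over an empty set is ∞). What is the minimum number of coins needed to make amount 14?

4

 a  0  1  2  3  4  5  6  7  8  9 10 11 12 13 14
dp  0  -  1  -  1  -  2  -  2  -  3  -  3  1  4
(- denotes ∞ / unreachable)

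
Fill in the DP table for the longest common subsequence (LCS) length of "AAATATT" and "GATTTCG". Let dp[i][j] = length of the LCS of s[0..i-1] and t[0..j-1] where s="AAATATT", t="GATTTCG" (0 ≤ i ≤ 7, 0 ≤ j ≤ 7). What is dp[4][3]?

2

   ''  G  A  T  T  T  C  G
''  0  0  0  0  0  0  0  0
 A  0  0  1  1  1  1  1  1
 A  0  0  1  1  1  1  1  1
 A  0  0  1  1  1  1  1  1
 T  0  0  1  2  2  2  2  2
 A  0  0  1  2  2  2  2  2
 T  0  0  1  2  3  3  3  3
 T  0  0  1  2  3  4  4  4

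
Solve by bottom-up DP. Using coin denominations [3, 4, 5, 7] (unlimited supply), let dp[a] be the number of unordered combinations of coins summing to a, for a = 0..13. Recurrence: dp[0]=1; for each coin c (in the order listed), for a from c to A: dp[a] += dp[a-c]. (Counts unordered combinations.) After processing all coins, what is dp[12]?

4

after  coin     0     1     2     3     4     5     6     7     8     9    10    11    12    13
          3     1     0     0     1     0     0     1     0     0     1     0     0     1     0
          4     1     0     0     1     1     0     1     1     1     1     1     1     2     1
          5     1     0     0     1     1     1     1     1     2     2     2     2     3     3
          7     1     0     0     1     1     1     1     2     2     2     3     3     4     4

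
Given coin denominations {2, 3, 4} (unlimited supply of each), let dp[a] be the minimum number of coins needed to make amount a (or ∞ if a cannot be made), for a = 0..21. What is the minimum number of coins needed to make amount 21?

6

 a  0  1  2  3  4  5  6  7  8  9 10 11 12 13 14 15 16 17 18 19 20 21
dp  0  -  1  1  1  2  2  2  2  3  3  3  3  4  4  4  4  5  5  5  5  6
(- denotes ∞ / unreachable)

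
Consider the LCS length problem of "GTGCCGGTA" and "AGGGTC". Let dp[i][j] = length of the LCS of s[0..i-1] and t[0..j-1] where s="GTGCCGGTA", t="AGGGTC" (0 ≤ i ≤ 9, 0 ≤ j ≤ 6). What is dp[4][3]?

   ''  A  G  G  G  T  C
''  0  0  0  0  0  0  0
 G  0  0  1  1  1  1  1
 T  0  0  1  1  1  2  2
 G  0  0  1  2  2  2  2
 C  0  0  1  2  2  2  3
 C  0  0  1  2  2  2  3
 G  0  0  1  2  3  3  3
 G  0  0  1  2  3  3  3
 T  0  0  1  2  3  4  4
 A  0  1  1  2  3  4  4

2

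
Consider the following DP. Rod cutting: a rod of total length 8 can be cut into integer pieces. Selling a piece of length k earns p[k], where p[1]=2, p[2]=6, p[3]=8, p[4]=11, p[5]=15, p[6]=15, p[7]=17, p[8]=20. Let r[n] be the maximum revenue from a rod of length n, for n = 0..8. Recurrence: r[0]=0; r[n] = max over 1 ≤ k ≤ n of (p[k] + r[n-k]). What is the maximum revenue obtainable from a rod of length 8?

24

   n    0    1    2    3    4    5    6    7    8
r[n]    0    2    6    8   12   15   18   21   24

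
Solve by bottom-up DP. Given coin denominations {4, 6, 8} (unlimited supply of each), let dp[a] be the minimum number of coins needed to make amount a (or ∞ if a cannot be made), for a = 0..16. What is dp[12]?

 a  0  1  2  3  4  5  6  7  8  9 10 11 12 13 14 15 16
dp  0  -  -  -  1  -  1  -  1  -  2  -  2  -  2  -  2
(- denotes ∞ / unreachable)

2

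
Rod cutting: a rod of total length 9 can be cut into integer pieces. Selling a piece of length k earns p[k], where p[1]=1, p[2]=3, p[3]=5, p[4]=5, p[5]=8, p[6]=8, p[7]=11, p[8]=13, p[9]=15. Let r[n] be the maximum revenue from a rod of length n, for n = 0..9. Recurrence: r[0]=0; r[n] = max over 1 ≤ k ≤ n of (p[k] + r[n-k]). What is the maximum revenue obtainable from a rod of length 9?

15

   n    0    1    2    3    4    5    6    7    8    9
r[n]    0    1    3    5    6    8   10   11   13   15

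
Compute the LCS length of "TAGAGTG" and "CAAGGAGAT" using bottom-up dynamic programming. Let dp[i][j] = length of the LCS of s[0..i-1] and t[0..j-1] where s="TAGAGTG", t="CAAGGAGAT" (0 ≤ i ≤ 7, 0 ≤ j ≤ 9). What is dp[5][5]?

   ''  C  A  A  G  G  A  G  A  T
''  0  0  0  0  0  0  0  0  0  0
 T  0  0  0  0  0  0  0  0  0  1
 A  0  0  1  1  1  1  1  1  1  1
 G  0  0  1  1  2  2  2  2  2  2
 A  0  0  1  2  2  2  3  3  3  3
 G  0  0  1  2  3  3  3  4  4  4
 T  0  0  1  2  3  3  3  4  4  5
 G  0  0  1  2  3  4  4  4  4  5

3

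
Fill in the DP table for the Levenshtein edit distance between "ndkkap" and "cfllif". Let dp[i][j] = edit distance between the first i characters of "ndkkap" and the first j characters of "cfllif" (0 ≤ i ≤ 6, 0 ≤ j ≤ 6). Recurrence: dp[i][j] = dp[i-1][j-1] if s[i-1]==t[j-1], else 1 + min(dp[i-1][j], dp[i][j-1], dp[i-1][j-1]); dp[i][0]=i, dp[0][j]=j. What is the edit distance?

   ''  c  f  l  l  i  f
''  0  1  2  3  4  5  6
 n  1  1  2  3  4  5  6
 d  2  2  2  3  4  5  6
 k  3  3  3  3  4  5  6
 k  4  4  4  4  4  5  6
 a  5  5  5  5  5  5  6
 p  6  6  6  6  6  6  6

6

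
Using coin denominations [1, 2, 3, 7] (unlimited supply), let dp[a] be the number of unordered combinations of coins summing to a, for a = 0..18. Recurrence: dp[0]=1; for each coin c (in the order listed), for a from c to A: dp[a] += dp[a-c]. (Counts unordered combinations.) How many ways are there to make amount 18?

57

after  coin     0     1     2     3     4     5     6     7     8     9    10    11    12    13    14    15    16    17    18
          1     1     1     1     1     1     1     1     1     1     1     1     1     1     1     1     1     1     1     1
          2     1     1     2     2     3     3     4     4     5     5     6     6     7     7     8     8     9     9    10
          3     1     1     2     3     4     5     7     8    10    12    14    16    19    21    24    27    30    33    37
          7     1     1     2     3     4     5     7     9    11    14    17    20    24    28    33    38    44    50    57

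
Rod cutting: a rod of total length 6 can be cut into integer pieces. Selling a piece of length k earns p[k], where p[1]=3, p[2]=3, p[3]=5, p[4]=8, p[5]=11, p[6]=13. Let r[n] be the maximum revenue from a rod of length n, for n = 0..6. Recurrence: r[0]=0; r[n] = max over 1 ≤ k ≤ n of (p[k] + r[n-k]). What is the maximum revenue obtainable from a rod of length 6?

18

   n    0    1    2    3    4    5    6
r[n]    0    3    6    9   12   15   18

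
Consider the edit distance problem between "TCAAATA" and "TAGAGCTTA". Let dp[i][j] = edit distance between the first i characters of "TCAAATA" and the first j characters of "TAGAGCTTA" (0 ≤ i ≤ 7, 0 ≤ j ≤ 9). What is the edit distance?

5

   ''  T  A  G  A  G  C  T  T  A
''  0  1  2  3  4  5  6  7  8  9
 T  1  0  1  2  3  4  5  6  7  8
 C  2  1  1  2  3  4  4  5  6  7
 A  3  2  1  2  2  3  4  5  6  6
 A  4  3  2  2  2  3  4  5  6  6
 A  5  4  3  3  2  3  4  5  6  6
 T  6  5  4  4  3  3  4  4  5  6
 A  7  6  5  5  4  4  4  5  5  5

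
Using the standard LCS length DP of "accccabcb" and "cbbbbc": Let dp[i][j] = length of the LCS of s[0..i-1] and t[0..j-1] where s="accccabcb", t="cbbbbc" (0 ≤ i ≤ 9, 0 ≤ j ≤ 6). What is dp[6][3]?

   ''  c  b  b  b  b  c
''  0  0  0  0  0  0  0
 a  0  0  0  0  0  0  0
 c  0  1  1  1  1  1  1
 c  0  1  1  1  1  1  2
 c  0  1  1  1  1  1  2
 c  0  1  1  1  1  1  2
 a  0  1  1  1  1  1  2
 b  0  1  2  2  2  2  2
 c  0  1  2  2  2  2  3
 b  0  1  2  3  3  3  3

1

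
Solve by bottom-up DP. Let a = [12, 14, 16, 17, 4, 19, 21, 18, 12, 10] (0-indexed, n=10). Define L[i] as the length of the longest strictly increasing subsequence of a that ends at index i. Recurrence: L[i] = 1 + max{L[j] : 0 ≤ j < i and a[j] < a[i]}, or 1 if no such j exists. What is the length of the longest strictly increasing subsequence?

   i    0    1    2    3    4    5    6    7    8    9
a[i]   12   14   16   17    4   19   21   18   12   10
L[i]    1    2    3    4    1    5    6    5    2    2

6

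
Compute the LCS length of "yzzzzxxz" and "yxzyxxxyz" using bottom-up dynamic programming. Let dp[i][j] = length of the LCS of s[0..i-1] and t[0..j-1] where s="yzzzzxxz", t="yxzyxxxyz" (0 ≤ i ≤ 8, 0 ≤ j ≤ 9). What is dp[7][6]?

   ''  y  x  z  y  x  x  x  y  z
''  0  0  0  0  0  0  0  0  0  0
 y  0  1  1  1  1  1  1  1  1  1
 z  0  1  1  2  2  2  2  2  2  2
 z  0  1  1  2  2  2  2  2  2  3
 z  0  1  1  2  2  2  2  2  2  3
 z  0  1  1  2  2  2  2  2  2  3
 x  0  1  2  2  2  3  3  3  3  3
 x  0  1  2  2  2  3  4  4  4  4
 z  0  1  2  3  3  3  4  4  4  5

4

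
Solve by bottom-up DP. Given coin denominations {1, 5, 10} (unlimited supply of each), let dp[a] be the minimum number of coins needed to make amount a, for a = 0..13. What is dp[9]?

 a  0  1  2  3  4  5  6  7  8  9 10 11 12 13
dp  0  1  2  3  4  1  2  3  4  5  1  2  3  4

5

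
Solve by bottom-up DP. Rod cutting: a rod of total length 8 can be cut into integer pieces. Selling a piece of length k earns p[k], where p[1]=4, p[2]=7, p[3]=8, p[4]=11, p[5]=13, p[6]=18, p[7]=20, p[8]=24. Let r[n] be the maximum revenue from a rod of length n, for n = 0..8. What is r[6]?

   n    0    1    2    3    4    5    6    7    8
r[n]    0    4    8   12   16   20   24   28   32

24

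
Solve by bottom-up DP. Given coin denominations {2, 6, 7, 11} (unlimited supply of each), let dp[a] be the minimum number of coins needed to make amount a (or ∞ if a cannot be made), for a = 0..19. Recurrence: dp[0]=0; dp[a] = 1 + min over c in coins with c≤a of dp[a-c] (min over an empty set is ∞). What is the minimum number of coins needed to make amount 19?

3

 a  0  1  2  3  4  5  6  7  8  9 10 11 12 13 14 15 16 17 18 19
dp  0  -  1  -  2  -  1  1  2  2  3  1  2  2  2  3  3  2  2  3
(- denotes ∞ / unreachable)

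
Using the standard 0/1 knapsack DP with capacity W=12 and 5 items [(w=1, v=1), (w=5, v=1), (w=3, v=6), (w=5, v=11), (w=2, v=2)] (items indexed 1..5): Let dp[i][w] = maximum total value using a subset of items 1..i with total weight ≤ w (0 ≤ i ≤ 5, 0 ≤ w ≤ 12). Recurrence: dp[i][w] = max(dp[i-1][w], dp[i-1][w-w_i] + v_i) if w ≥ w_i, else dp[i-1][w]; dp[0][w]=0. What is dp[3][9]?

i\w   0   1   2   3   4   5   6   7   8   9  10  11  12
  0   0   0   0   0   0   0   0   0   0   0   0   0   0
  1   0   1   1   1   1   1   1   1   1   1   1   1   1
  2   0   1   1   1   1   1   2   2   2   2   2   2   2
  3   0   1   1   6   7   7   7   7   7   8   8   8   8
  4   0   1   1   6   7  11  12  12  17  18  18  18  18
  5   0   1   2   6   7  11  12  13  17  18  19  20  20

8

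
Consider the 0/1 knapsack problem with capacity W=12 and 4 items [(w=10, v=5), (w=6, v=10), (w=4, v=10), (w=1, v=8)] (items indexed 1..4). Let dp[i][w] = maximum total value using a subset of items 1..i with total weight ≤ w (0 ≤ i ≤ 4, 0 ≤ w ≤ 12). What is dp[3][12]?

20

i\w   0   1   2   3   4   5   6   7   8   9  10  11  12
  0   0   0   0   0   0   0   0   0   0   0   0   0   0
  1   0   0   0   0   0   0   0   0   0   0   5   5   5
  2   0   0   0   0   0   0  10  10  10  10  10  10  10
  3   0   0   0   0  10  10  10  10  10  10  20  20  20
  4   0   8   8   8  10  18  18  18  18  18  20  28  28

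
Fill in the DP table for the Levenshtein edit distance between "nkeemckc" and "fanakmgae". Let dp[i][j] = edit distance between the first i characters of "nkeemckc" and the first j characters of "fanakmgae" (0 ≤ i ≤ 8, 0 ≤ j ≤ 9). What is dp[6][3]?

   ''  f  a  n  a  k  m  g  a  e
''  0  1  2  3  4  5  6  7  8  9
 n  1  1  2  2  3  4  5  6  7  8
 k  2  2  2  3  3  3  4  5  6  7
 e  3  3  3  3  4  4  4  5  6  6
 e  4  4  4  4  4  5  5  5  6  6
 m  5  5  5  5  5  5  5  6  6  7
 c  6  6  6  6  6  6  6  6  7  7
 k  7  7  7  7  7  6  7  7  7  8
 c  8  8  8  8  8  7  7  8  8  8

6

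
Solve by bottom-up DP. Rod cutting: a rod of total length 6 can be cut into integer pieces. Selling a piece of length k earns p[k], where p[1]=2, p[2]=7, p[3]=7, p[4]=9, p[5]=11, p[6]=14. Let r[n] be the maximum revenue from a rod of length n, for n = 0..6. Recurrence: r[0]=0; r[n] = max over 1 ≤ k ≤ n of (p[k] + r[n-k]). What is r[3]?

   n    0    1    2    3    4    5    6
r[n]    0    2    7    9   14   16   21

9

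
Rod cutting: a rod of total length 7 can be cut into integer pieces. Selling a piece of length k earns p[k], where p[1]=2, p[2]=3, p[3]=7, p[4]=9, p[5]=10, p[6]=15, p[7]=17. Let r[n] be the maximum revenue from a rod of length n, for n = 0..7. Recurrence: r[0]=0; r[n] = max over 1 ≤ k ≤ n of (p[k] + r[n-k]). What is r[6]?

15

   n    0    1    2    3    4    5    6    7
r[n]    0    2    4    7    9   11   15   17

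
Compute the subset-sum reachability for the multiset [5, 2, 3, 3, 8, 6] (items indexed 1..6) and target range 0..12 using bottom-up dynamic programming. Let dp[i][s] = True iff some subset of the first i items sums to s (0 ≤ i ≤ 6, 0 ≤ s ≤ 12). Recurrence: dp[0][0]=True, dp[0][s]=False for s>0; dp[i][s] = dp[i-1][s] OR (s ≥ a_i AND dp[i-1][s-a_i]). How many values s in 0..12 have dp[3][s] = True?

7

i\s   0   1   2   3   4   5   6   7   8   9  10  11  12
  0   T   F   F   F   F   F   F   F   F   F   F   F   F
  1   T   F   F   F   F   T   F   F   F   F   F   F   F
  2   T   F   T   F   F   T   F   T   F   F   F   F   F
  3   T   F   T   T   F   T   F   T   T   F   T   F   F
  4   T   F   T   T   F   T   T   T   T   F   T   T   F
  5   T   F   T   T   F   T   T   T   T   F   T   T   F
  6   T   F   T   T   F   T   T   T   T   T   T   T   T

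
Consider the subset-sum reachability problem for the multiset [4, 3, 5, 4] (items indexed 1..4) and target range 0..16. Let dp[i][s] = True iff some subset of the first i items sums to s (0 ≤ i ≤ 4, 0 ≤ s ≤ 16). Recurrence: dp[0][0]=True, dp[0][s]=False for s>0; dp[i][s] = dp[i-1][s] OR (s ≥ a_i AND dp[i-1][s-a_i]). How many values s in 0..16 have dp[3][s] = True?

8

i\s   0   1   2   3   4   5   6   7   8   9  10  11  12  13  14  15  16
  0   T   F   F   F   F   F   F   F   F   F   F   F   F   F   F   F   F
  1   T   F   F   F   T   F   F   F   F   F   F   F   F   F   F   F   F
  2   T   F   F   T   T   F   F   T   F   F   F   F   F   F   F   F   F
  3   T   F   F   T   T   T   F   T   T   T   F   F   T   F   F   F   F
  4   T   F   F   T   T   T   F   T   T   T   F   T   T   T   F   F   T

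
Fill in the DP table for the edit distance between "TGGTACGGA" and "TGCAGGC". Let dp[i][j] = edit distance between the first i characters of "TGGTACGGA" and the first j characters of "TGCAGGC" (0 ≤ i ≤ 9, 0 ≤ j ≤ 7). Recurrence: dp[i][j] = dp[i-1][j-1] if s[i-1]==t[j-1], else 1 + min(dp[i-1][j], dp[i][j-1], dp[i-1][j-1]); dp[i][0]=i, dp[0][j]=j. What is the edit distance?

   ''  T  G  C  A  G  G  C
''  0  1  2  3  4  5  6  7
 T  1  0  1  2  3  4  5  6
 G  2  1  0  1  2  3  4  5
 G  3  2  1  1  2  2  3  4
 T  4  3  2  2  2  3  3  4
 A  5  4  3  3  2  3  4  4
 C  6  5  4  3  3  3  4  4
 G  7  6  5  4  4  3  3  4
 G  8  7  6  5  5  4  3  4
 A  9  8  7  6  5  5  4  4

4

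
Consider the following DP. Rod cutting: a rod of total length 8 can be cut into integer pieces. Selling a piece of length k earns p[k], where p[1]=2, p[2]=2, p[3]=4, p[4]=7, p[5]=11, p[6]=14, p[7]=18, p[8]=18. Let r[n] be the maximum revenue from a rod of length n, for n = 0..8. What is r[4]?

   n    0    1    2    3    4    5    6    7    8
r[n]    0    2    4    6    8   11   14   18   20

8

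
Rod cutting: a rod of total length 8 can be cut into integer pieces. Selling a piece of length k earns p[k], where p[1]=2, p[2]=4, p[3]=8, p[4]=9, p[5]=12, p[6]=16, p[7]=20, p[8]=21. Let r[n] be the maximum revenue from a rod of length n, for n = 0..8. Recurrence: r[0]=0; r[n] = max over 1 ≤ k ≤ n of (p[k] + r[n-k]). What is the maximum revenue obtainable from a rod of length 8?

   n    0    1    2    3    4    5    6    7    8
r[n]    0    2    4    8   10   12   16   20   22

22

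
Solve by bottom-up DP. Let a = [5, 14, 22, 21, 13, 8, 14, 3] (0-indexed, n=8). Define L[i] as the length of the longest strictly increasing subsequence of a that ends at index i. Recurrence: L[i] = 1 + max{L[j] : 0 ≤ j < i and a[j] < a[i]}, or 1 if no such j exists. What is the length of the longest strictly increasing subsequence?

   i    0    1    2    3    4    5    6    7
a[i]    5   14   22   21   13    8   14    3
L[i]    1    2    3    3    2    2    3    1

3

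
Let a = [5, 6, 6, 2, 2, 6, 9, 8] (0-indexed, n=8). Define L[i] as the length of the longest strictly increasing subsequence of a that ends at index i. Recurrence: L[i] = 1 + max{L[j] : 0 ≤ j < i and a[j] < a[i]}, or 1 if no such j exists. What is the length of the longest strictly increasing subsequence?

3

   i    0    1    2    3    4    5    6    7
a[i]    5    6    6    2    2    6    9    8
L[i]    1    2    2    1    1    2    3    3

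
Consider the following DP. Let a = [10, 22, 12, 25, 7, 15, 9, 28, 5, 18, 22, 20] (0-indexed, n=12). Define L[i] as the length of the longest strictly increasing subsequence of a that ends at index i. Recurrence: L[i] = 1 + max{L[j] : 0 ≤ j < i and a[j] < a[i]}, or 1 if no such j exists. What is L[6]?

2

   i    0    1    2    3    4    5    6    7    8    9   10   11
a[i]   10   22   12   25    7   15    9   28    5   18   22   20
L[i]    1    2    2    3    1    3    2    4    1    4    5    5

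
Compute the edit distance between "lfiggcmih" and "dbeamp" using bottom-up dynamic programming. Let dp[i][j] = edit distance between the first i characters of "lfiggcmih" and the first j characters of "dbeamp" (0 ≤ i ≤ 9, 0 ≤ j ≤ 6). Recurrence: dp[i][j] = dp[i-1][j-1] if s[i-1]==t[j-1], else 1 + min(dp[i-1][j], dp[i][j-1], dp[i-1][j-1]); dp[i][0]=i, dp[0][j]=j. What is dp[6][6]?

6

   ''  d  b  e  a  m  p
''  0  1  2  3  4  5  6
 l  1  1  2  3  4  5  6
 f  2  2  2  3  4  5  6
 i  3  3  3  3  4  5  6
 g  4  4  4  4  4  5  6
 g  5  5  5  5  5  5  6
 c  6  6  6  6  6  6  6
 m  7  7  7  7  7  6  7
 i  8  8  8  8  8  7  7
 h  9  9  9  9  9  8  8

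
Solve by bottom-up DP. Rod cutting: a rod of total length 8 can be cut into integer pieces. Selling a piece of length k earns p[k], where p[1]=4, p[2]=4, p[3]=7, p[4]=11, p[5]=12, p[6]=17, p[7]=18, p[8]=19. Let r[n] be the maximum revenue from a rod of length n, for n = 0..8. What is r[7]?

   n    0    1    2    3    4    5    6    7    8
r[n]    0    4    8   12   16   20   24   28   32

28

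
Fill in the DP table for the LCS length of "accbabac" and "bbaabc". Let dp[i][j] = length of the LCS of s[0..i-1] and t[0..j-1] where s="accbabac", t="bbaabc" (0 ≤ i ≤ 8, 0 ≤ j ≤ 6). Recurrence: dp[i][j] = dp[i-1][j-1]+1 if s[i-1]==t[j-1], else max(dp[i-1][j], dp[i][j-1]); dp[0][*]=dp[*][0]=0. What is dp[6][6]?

   ''  b  b  a  a  b  c
''  0  0  0  0  0  0  0
 a  0  0  0  1  1  1  1
 c  0  0  0  1  1  1  2
 c  0  0  0  1  1  1  2
 b  0  1  1  1  1  2  2
 a  0  1  1  2  2  2  2
 b  0  1  2  2  2  3  3
 a  0  1  2  3  3  3  3
 c  0  1  2  3  3  3  4

3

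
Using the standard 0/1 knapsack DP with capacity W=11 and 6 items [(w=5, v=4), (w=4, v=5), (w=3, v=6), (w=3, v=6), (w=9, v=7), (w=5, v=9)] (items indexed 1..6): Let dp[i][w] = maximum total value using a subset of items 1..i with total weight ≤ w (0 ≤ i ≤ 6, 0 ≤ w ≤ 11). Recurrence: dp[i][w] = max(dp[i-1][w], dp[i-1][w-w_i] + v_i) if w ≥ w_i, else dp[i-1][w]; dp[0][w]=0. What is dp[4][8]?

12

i\w   0   1   2   3   4   5   6   7   8   9  10  11
  0   0   0   0   0   0   0   0   0   0   0   0   0
  1   0   0   0   0   0   4   4   4   4   4   4   4
  2   0   0   0   0   5   5   5   5   5   9   9   9
  3   0   0   0   6   6   6   6  11  11  11  11  11
  4   0   0   0   6   6   6  12  12  12  12  17  17
  5   0   0   0   6   6   6  12  12  12  12  17  17
  6   0   0   0   6   6   9  12  12  15  15  17  21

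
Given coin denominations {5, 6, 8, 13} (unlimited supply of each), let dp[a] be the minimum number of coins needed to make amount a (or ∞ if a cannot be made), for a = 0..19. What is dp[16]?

 a  0  1  2  3  4  5  6  7  8  9 10 11 12 13 14 15 16 17 18 19
dp  0  -  -  -  -  1  1  -  1  -  2  2  2  1  2  3  2  3  2  2
(- denotes ∞ / unreachable)

2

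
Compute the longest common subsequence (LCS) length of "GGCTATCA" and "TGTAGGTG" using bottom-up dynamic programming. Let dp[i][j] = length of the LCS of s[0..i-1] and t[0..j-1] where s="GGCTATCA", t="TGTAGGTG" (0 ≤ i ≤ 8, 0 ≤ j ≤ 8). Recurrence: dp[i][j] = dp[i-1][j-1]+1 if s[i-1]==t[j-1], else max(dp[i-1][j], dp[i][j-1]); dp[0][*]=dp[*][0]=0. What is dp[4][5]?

2

   ''  T  G  T  A  G  G  T  G
''  0  0  0  0  0  0  0  0  0
 G  0  0  1  1  1  1  1  1  1
 G  0  0  1  1  1  2  2  2  2
 C  0  0  1  1  1  2  2  2  2
 T  0  1  1  2  2  2  2  3  3
 A  0  1  1  2  3  3  3  3  3
 T  0  1  1  2  3  3  3  4  4
 C  0  1  1  2  3  3  3  4  4
 A  0  1  1  2  3  3  3  4  4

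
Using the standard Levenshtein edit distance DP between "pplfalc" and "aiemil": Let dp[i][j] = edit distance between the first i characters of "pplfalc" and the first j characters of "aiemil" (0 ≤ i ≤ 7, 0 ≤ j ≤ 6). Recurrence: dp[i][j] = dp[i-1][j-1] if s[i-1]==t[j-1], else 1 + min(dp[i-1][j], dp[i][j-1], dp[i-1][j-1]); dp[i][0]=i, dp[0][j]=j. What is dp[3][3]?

3

   ''  a  i  e  m  i  l
''  0  1  2  3  4  5  6
 p  1  1  2  3  4  5  6
 p  2  2  2  3  4  5  6
 l  3  3  3  3  4  5  5
 f  4  4  4  4  4  5  6
 a  5  4  5  5  5  5  6
 l  6  5  5  6  6  6  5
 c  7  6  6  6  7  7  6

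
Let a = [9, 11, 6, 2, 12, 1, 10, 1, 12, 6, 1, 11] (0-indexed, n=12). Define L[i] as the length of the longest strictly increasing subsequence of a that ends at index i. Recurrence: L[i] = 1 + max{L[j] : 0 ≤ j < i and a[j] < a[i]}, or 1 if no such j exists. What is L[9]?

2

   i    0    1    2    3    4    5    6    7    8    9   10   11
a[i]    9   11    6    2   12    1   10    1   12    6    1   11
L[i]    1    2    1    1    3    1    2    1    3    2    1    3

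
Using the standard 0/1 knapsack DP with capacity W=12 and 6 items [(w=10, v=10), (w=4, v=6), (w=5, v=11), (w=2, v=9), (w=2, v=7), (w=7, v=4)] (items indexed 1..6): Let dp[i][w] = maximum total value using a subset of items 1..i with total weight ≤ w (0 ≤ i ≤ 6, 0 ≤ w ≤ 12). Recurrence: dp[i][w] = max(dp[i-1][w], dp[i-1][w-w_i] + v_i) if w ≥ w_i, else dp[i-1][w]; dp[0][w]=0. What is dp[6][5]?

16

i\w   0   1   2   3   4   5   6   7   8   9  10  11  12
  0   0   0   0   0   0   0   0   0   0   0   0   0   0
  1   0   0   0   0   0   0   0   0   0   0  10  10  10
  2   0   0   0   0   6   6   6   6   6   6  10  10  10
  3   0   0   0   0   6  11  11  11  11  17  17  17  17
  4   0   0   9   9   9  11  15  20  20  20  20  26  26
  5   0   0   9   9  16  16  16  20  22  27  27  27  27
  6   0   0   9   9  16  16  16  20  22  27  27  27  27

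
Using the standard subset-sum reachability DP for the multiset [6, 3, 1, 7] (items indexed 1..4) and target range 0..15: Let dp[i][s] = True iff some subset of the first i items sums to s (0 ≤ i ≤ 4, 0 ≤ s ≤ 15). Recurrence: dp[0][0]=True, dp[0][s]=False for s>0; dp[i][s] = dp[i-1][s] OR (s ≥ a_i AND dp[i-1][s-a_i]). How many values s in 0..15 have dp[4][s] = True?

12

i\s   0   1   2   3   4   5   6   7   8   9  10  11  12  13  14  15
  0   T   F   F   F   F   F   F   F   F   F   F   F   F   F   F   F
  1   T   F   F   F   F   F   T   F   F   F   F   F   F   F   F   F
  2   T   F   F   T   F   F   T   F   F   T   F   F   F   F   F   F
  3   T   T   F   T   T   F   T   T   F   T   T   F   F   F   F   F
  4   T   T   F   T   T   F   T   T   T   T   T   T   F   T   T   F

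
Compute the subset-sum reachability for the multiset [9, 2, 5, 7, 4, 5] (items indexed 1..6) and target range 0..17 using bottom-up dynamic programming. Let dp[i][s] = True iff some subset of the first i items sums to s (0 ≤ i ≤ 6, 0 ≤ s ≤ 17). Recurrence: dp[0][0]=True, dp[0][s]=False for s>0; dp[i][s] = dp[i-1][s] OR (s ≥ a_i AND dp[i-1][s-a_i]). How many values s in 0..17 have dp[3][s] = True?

i\s   0   1   2   3   4   5   6   7   8   9  10  11  12  13  14  15  16  17
  0   T   F   F   F   F   F   F   F   F   F   F   F   F   F   F   F   F   F
  1   T   F   F   F   F   F   F   F   F   T   F   F   F   F   F   F   F   F
  2   T   F   T   F   F   F   F   F   F   T   F   T   F   F   F   F   F   F
  3   T   F   T   F   F   T   F   T   F   T   F   T   F   F   T   F   T   F
  4   T   F   T   F   F   T   F   T   F   T   F   T   T   F   T   F   T   F
  5   T   F   T   F   T   T   T   T   F   T   F   T   T   T   T   T   T   F
  6   T   F   T   F   T   T   T   T   F   T   T   T   T   T   T   T   T   T

8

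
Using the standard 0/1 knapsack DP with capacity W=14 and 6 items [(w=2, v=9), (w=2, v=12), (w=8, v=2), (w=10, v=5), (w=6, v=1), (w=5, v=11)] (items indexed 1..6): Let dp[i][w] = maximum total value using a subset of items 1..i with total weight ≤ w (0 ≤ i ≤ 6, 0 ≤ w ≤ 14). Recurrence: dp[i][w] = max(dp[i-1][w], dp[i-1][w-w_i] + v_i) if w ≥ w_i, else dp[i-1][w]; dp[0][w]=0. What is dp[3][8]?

i\w   0   1   2   3   4   5   6   7   8   9  10  11  12  13  14
  0   0   0   0   0   0   0   0   0   0   0   0   0   0   0   0
  1   0   0   9   9   9   9   9   9   9   9   9   9   9   9   9
  2   0   0  12  12  21  21  21  21  21  21  21  21  21  21  21
  3   0   0  12  12  21  21  21  21  21  21  21  21  23  23  23
  4   0   0  12  12  21  21  21  21  21  21  21  21  23  23  26
  5   0   0  12  12  21  21  21  21  21  21  22  22  23  23  26
  6   0   0  12  12  21  21  21  23  23  32  32  32  32  32  32

21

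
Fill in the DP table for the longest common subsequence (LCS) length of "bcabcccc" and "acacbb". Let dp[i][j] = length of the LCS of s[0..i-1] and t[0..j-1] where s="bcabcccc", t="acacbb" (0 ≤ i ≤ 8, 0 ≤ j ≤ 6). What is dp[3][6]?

2

   ''  a  c  a  c  b  b
''  0  0  0  0  0  0  0
 b  0  0  0  0  0  1  1
 c  0  0  1  1  1  1  1
 a  0  1  1  2  2  2  2
 b  0  1  1  2  2  3  3
 c  0  1  2  2  3  3  3
 c  0  1  2  2  3  3  3
 c  0  1  2  2  3  3  3
 c  0  1  2  2  3  3  3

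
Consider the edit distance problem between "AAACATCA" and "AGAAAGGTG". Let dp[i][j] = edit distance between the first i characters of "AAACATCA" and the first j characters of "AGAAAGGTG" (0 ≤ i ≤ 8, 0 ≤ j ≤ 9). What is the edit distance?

6

   ''  A  G  A  A  A  G  G  T  G
''  0  1  2  3  4  5  6  7  8  9
 A  1  0  1  2  3  4  5  6  7  8
 A  2  1  1  1  2  3  4  5  6  7
 A  3  2  2  1  1  2  3  4  5  6
 C  4  3  3  2  2  2  3  4  5  6
 A  5  4  4  3  2  2  3  4  5  6
 T  6  5  5  4  3  3  3  4  4  5
 C  7  6  6  5  4  4  4  4  5  5
 A  8  7  7  6  5  4  5  5  5  6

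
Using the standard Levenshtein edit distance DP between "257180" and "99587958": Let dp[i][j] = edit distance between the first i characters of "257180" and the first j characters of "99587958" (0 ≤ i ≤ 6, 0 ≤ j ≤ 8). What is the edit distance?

   ''  9  9  5  8  7  9  5  8
''  0  1  2  3  4  5  6  7  8
 2  1  1  2  3  4  5  6  7  8
 5  2  2  2  2  3  4  5  6  7
 7  3  3  3  3  3  3  4  5  6
 1  4  4  4  4  4  4  4  5  6
 8  5  5  5  5  4  5  5  5  5
 0  6  6  6  6  5  5  6  6  6

6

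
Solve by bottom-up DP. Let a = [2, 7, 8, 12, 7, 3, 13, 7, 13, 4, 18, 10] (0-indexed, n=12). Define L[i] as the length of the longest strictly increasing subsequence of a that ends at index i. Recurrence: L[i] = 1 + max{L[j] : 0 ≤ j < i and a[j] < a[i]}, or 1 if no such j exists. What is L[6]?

5

   i    0    1    2    3    4    5    6    7    8    9   10   11
a[i]    2    7    8   12    7    3   13    7   13    4   18   10
L[i]    1    2    3    4    2    2    5    3    5    3    6    4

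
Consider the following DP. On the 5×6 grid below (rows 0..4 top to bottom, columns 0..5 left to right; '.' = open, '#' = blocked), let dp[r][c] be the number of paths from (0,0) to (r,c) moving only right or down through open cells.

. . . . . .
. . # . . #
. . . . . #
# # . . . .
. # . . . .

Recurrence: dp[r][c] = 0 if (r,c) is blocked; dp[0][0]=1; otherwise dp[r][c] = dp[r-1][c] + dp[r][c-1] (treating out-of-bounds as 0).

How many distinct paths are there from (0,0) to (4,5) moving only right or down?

r\c   0   1   2   3   4   5
  0   1   1   1   1   1   1
  1   1   2   0   1   2   0
  2   1   3   3   4   6   0
  3   0   0   3   7  13  13
  4   0   0   3  10  23  36

36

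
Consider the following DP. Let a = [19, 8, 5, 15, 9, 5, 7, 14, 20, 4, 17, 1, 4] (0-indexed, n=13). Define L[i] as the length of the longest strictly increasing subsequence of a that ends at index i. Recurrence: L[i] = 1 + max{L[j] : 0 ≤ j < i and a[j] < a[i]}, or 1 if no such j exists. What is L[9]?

   i    0    1    2    3    4    5    6    7    8    9   10   11   12
a[i]   19    8    5   15    9    5    7   14   20    4   17    1    4
L[i]    1    1    1    2    2    1    2    3    4    1    4    1    2

1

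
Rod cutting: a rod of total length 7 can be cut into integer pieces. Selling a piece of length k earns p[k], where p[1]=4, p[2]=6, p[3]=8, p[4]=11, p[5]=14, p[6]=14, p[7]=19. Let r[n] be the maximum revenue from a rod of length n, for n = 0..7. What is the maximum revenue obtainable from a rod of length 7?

   n    0    1    2    3    4    5    6    7
r[n]    0    4    8   12   16   20   24   28

28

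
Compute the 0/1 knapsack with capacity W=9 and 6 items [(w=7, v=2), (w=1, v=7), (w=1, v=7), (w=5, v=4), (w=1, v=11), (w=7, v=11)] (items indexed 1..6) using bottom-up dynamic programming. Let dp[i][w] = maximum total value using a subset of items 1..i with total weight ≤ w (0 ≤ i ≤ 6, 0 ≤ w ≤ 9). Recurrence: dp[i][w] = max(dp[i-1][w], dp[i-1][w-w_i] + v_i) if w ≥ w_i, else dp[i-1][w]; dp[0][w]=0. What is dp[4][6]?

14

i\w   0   1   2   3   4   5   6   7   8   9
  0   0   0   0   0   0   0   0   0   0   0
  1   0   0   0   0   0   0   0   2   2   2
  2   0   7   7   7   7   7   7   7   9   9
  3   0   7  14  14  14  14  14  14  14  16
  4   0   7  14  14  14  14  14  18  18  18
  5   0  11  18  25  25  25  25  25  29  29
  6   0  11  18  25  25  25  25  25  29  29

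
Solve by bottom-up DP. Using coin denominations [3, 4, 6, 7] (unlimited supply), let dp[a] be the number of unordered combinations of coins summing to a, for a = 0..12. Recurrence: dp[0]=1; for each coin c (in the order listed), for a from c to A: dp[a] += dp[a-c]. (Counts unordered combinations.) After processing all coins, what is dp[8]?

after  coin     0     1     2     3     4     5     6     7     8     9    10    11    12
          3     1     0     0     1     0     0     1     0     0     1     0     0     1
          4     1     0     0     1     1     0     1     1     1     1     1     1     2
          6     1     0     0     1     1     0     2     1     1     2     2     1     4
          7     1     0     0     1     1     0     2     2     1     2     3     2     4

1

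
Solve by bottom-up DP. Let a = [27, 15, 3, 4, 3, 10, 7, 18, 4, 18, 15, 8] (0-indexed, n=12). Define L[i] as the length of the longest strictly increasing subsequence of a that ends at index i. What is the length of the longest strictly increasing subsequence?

4

   i    0    1    2    3    4    5    6    7    8    9   10   11
a[i]   27   15    3    4    3   10    7   18    4   18   15    8
L[i]    1    1    1    2    1    3    3    4    2    4    4    4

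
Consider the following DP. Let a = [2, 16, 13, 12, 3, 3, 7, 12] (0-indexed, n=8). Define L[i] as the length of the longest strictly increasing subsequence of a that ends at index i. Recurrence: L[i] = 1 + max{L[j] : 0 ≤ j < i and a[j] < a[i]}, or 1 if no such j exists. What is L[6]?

3

   i    0    1    2    3    4    5    6    7
a[i]    2   16   13   12    3    3    7   12
L[i]    1    2    2    2    2    2    3    4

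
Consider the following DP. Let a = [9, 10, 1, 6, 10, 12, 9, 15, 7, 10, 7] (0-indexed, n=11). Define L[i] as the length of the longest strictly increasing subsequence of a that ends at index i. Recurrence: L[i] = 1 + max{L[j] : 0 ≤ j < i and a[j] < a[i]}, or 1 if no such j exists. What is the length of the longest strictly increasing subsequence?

5

   i    0    1    2    3    4    5    6    7    8    9   10
a[i]    9   10    1    6   10   12    9   15    7   10    7
L[i]    1    2    1    2    3    4    3    5    3    4    3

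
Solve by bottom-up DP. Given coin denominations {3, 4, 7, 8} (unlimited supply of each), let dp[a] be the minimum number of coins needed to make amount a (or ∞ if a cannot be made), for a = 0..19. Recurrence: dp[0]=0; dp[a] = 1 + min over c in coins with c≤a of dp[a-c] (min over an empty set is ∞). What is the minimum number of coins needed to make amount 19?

 a  0  1  2  3  4  5  6  7  8  9 10 11 12 13 14 15 16 17 18 19
dp  0  -  -  1  1  -  2  1  1  3  2  2  2  3  2  2  2  3  3  3
(- denotes ∞ / unreachable)

3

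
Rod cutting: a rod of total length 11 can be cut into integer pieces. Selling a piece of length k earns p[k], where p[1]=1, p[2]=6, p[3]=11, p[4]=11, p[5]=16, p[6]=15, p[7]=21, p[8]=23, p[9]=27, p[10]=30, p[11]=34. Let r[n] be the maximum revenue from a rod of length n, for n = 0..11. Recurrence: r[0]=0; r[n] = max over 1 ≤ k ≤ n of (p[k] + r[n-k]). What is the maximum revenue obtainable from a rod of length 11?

39

   n    0    1    2    3    4    5    6    7    8    9   10   11
r[n]    0    1    6   11   12   17   22   23   28   33   34   39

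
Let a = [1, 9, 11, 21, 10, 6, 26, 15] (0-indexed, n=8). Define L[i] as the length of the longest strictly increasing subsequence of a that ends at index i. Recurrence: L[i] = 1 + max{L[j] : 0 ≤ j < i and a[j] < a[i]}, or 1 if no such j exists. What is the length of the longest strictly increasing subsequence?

5

   i    0    1    2    3    4    5    6    7
a[i]    1    9   11   21   10    6   26   15
L[i]    1    2    3    4    3    2    5    4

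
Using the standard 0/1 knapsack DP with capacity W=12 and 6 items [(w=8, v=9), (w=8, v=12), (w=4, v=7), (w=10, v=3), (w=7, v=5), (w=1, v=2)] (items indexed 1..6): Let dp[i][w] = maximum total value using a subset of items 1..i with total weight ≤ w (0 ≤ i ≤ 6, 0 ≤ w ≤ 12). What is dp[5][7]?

7

i\w   0   1   2   3   4   5   6   7   8   9  10  11  12
  0   0   0   0   0   0   0   0   0   0   0   0   0   0
  1   0   0   0   0   0   0   0   0   9   9   9   9   9
  2   0   0   0   0   0   0   0   0  12  12  12  12  12
  3   0   0   0   0   7   7   7   7  12  12  12  12  19
  4   0   0   0   0   7   7   7   7  12  12  12  12  19
  5   0   0   0   0   7   7   7   7  12  12  12  12  19
  6   0   2   2   2   7   9   9   9  12  14  14  14  19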